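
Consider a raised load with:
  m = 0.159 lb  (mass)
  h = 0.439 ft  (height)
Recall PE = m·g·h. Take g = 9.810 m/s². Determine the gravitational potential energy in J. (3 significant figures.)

PE is given directly by: PE = mgh.
m = 0.159 lb = 0.07212 kg; h = 0.439 ft = 0.1338 m; g = 9.810 m/s².
PE = 0.09467 J

0.0947 J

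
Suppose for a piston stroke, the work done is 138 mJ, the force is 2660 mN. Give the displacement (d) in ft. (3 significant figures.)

0.170 ft

Rearranging W = F·d for d: d = W/F.
W = 138 mJ = 0.1380 J; F = 2660 mN = 2.660 N.
d = 0.05188 m
0.05188 m × (1 ft / 0.3048 m) = 0.1702 ft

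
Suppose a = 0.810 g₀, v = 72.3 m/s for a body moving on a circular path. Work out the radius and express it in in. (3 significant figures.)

Rearranging a = v²/r for r: r = v²/a.
a = 0.810 g₀ = 7.943 m/s²; v = 72.3 m/s.
r = 658.1 m
658.1 m × (1 in / 0.02540 m) = 25908 in

25900 in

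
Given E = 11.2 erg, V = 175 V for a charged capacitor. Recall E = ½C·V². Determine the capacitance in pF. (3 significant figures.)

Rearranging E = ½C·V² for C: C = 2E/V².
E = 11.2 erg = 1.120×10^-6 J; V = 175 V.
C = 7.314×10^-11 F
7.314×10^-11 F × (1 pF / 1.000×10^-12 F) = 73.14 pF

73.1 pF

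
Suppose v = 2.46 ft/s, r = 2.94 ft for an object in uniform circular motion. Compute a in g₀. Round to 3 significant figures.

a is given directly by: a = v²/r.
v = 2.46 ft/s = 0.7498 m/s; r = 2.94 ft = 0.8961 m.
a = 0.6274 m/s²
0.6274 m/s² × (1 g₀ / 9.807 m/s²) = 0.06398 g₀

0.0640 g₀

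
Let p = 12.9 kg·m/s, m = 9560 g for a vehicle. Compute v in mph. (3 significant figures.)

Rearranging: v = p/m.
p = 12.9 kg·m/s; m = 9560 g = 9.560 kg.
v = 1.349 m/s
1.349 m/s × (1 mph / 0.4470 m/s) = 3.018 mph

3.02 mph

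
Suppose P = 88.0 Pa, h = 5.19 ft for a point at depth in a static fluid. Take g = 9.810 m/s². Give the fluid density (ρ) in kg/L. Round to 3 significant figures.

Solving P = ρ·g·h for ρ: ρ = P/(g·h).
P = 88.0 Pa; h = 5.19 ft = 1.582 m; g = 9.810 m/s².
ρ = 5.671 kg/m³
5.671 kg/m³ × (1 kg/L / 1000 kg/m³) = 0.005671 kg/L

0.00567 kg/L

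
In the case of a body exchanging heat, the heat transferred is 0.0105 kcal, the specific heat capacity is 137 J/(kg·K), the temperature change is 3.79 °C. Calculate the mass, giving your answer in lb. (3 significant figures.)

Rearranging: m = Q/(c·ΔT).
Q = 0.0105 kcal = 43.93 J; c = 137 J/(kg·K); ΔT = 3.79 °C = 3.790 K.
m = 0.08461 kg
0.08461 kg × (1 lb / 0.4536 kg) = 0.1865 lb

0.187 lb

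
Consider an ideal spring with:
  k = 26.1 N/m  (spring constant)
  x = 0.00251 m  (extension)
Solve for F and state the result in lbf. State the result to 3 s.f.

0.0147 lbf

Directly: F = kx.
k = 26.1 N/m; x = 0.00251 m.
F = 0.06551 N  (the unit combination reduces to kg·m/s² = N)
0.06551 N × (1 lbf / 4.448 N) = 0.01473 lbf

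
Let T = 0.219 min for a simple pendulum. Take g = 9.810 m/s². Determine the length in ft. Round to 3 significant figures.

Solving T = 2π√(L/g) for L: L = g·(T/2π)².
T = 0.219 min = 13.14 s; g = 9.810 m/s².
L = 42.90 m
42.90 m × (1 ft / 0.3048 m) = 140.8 ft

141 ft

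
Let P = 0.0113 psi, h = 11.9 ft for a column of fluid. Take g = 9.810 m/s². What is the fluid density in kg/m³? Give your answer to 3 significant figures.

Solving P = ρ·g·h for ρ: ρ = P/(g·h).
P = 0.0113 psi = 77.91 Pa; h = 11.9 ft = 3.627 m; g = 9.810 m/s².
ρ = 2.190 kg/m³

2.19 kg/m³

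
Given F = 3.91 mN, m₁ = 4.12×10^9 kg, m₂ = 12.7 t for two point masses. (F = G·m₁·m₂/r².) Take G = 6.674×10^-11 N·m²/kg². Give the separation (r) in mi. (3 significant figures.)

From Newton's law of gravitation: r = √(G·m₁m₂/F).
F = 3.91 mN = 0.003910 N; m₁ = 4.12×10^9 kg; m₂ = 12.7 t = 12700 kg; G = 6.674×10^-11 N·m²/kg².
r = 945.1 m
945.1 m × (1 mi / 1609 m) = 0.5872 mi

0.587 mi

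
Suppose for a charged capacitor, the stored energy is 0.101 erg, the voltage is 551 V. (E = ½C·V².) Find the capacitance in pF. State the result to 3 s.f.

0.0665 pF

Solving E = ½C·V² for C: C = 2E/V².
E = 0.101 erg = 1.010×10^-8 J; V = 551 V.
C = 6.653×10^-14 F
6.653×10^-14 F × (1 pF / 1.000×10^-12 F) = 0.06653 pF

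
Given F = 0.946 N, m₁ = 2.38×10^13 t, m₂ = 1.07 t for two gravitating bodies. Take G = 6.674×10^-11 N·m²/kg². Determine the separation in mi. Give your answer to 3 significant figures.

26.3 mi

From Newton's law of gravitation: r = √(G·m₁m₂/F).
F = 0.946 N; m₁ = 2.38×10^13 t = 2.380×10^16 kg; m₂ = 1.07 t = 1070 kg; G = 6.674×10^-11 N·m²/kg².
r = 42387 m
42387 m × (1 mi / 1609 m) = 26.34 mi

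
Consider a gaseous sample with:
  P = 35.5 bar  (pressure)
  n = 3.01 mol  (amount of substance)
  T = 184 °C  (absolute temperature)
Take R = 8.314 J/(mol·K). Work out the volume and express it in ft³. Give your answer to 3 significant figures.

Solving PV = nRT for V: V = nRT/P.
P = 35.5 bar = 3.550×10^6 Pa; n = 3.01 mol; T = 184 °C = 457.1 K; R = 8.314 J/(mol·K).
V = 0.003223 m³
0.003223 m³ × (1 ft³ / 0.02832 m³) = 0.1138 ft³

0.114 ft³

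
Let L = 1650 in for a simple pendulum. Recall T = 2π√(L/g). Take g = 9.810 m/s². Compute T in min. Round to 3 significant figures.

Directly: T = 2π√(L/g).
L = 1650 in = 41.91 m; g = 9.810 m/s².
T = 12.99 s
12.99 s × (1 min / 60.00 s) = 0.2164 min

0.216 min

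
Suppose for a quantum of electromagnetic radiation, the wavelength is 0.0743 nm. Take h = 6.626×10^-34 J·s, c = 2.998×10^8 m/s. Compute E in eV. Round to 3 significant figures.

Directly: E = hc/λ.
λ = 0.0743 nm = 7.430×10^-11 m; h = 6.626×10^-34 J·s; c = 2.998×10^8 m/s.
E = 2.674×10^-15 J  (the unit combination reduces to kg·m²/s² = J)
2.674×10^-15 J × (1 eV / 1.602×10^-19 J) = 16687 eV

16700 eV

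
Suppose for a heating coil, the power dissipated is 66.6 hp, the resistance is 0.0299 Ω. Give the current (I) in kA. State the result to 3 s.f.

Rearranging: I = √(P/R).
P = 66.6 hp = 49664 W; R = 0.0299 Ω.
I = 1289 A
1289 A × (1 kA / 1000 A) = 1.289 kA

1.29 kA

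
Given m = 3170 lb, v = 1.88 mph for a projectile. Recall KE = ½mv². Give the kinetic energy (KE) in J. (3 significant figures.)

508 J

KE is given directly by: KE = ½mv².
m = 3170 lb = 1438 kg; v = 1.88 mph = 0.8404 m/s.
KE = 507.8 J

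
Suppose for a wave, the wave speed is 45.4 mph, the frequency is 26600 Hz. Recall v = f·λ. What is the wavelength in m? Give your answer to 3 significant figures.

Solving v = f·λ for λ: λ = v/f.
v = 45.4 mph = 20.30 m/s; f = 26600 Hz.
λ = 7.630×10^-4 m

7.63×10^-4 m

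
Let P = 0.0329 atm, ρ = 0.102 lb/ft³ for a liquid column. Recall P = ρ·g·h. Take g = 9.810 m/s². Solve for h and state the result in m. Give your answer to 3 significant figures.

Rearranging: h = P/(ρ·g).
P = 0.0329 atm = 3334 Pa; ρ = 0.102 lb/ft³ = 1.634 kg/m³; g = 9.810 m/s².
h = 208.0 m

208 m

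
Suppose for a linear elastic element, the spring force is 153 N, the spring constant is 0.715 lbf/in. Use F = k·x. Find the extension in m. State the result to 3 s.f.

1.22 m

From Hooke's law: x = F/k.
F = 153 N; k = 0.715 lbf/in = 125.2 N/m.
x = 1.222 m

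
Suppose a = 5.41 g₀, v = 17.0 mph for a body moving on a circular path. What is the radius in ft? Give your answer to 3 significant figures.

Rearranging: r = v²/a.
a = 5.41 g₀ = 53.05 m/s²; v = 17.0 mph = 7.600 m/s.
r = 1.089 m
1.089 m × (1 ft / 0.3048 m) = 3.572 ft

3.57 ft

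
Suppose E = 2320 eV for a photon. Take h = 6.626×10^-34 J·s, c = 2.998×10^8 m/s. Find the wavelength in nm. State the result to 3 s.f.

Solving E = h·c/λ for λ: λ = hc/E.
E = 2320 eV = 3.717×10^-16 J; h = 6.626×10^-34 J·s; c = 2.998×10^8 m/s.
λ = 5.344×10^-10 m
5.344×10^-10 m × (1 nm / 1.000×10^-9 m) = 0.5344 nm

0.534 nm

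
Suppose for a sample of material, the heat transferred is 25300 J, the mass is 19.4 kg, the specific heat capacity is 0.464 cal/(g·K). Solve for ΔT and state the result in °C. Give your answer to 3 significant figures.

Rearranging: ΔT = Q/(m·c).
Q = 25300 J; m = 19.4 kg; c = 0.464 cal/(g·K) = 1941 J/(kg·K).
ΔT = 0.6718 K
Since 1 °C = 1 K, 0.6718 °C.

0.672 °C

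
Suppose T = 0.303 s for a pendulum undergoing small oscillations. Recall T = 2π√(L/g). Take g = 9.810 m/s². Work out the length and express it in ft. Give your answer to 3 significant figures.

Rearranging T = 2π√(L/g) for L: L = g·(T/2π)².
T = 0.303 s; g = 9.810 m/s².
L = 0.02281 m
0.02281 m × (1 ft / 0.3048 m) = 0.07485 ft

0.0748 ft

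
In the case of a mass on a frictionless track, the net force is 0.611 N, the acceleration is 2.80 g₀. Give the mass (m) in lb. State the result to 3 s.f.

0.0491 lb

From Newton's second law: m = F/a.
F = 0.611 N; a = 2.80 g₀ = 27.46 m/s².
m = 0.02225 kg
0.02225 kg × (1 lb / 0.4536 kg) = 0.04906 lb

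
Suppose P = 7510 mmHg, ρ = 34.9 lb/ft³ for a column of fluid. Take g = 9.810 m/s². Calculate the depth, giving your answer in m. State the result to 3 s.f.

Rearranging: h = P/(ρ·g).
P = 7510 mmHg = 1.001×10^6 Pa; ρ = 34.9 lb/ft³ = 559.0 kg/m³; g = 9.810 m/s².
h = 182.6 m

183 m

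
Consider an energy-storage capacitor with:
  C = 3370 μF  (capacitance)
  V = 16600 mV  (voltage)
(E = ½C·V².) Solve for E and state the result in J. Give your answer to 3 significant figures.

0.464 J

E is given directly by: E = ½CV².
C = 3370 μF = 0.003370 F; V = 16600 mV = 16.60 V.
E = 0.4643 J  (the unit combination reduces to kg·m²/s² = J)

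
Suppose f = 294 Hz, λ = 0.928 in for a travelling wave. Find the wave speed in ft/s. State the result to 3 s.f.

22.7 ft/s

Directly: v = fλ.
f = 294 Hz; λ = 0.928 in = 0.02357 m.
v = 6.930 m/s
6.930 m/s × (1 ft/s / 0.3048 m/s) = 22.74 ft/s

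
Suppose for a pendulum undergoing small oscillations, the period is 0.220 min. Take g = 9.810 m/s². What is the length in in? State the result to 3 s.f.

1700 in

Rearranging T = 2π√(L/g) for L: L = g·(T/2π)².
T = 0.220 min = 13.20 s; g = 9.810 m/s².
L = 43.30 m
43.30 m × (1 in / 0.02540 m) = 1705 in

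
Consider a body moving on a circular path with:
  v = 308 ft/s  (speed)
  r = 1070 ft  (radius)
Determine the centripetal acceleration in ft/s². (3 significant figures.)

Directly: a = v²/r.
v = 308 ft/s = 93.88 m/s; r = 1070 ft = 326.1 m.
a = 27.02 m/s²
27.02 m/s² × (1 ft/s² / 0.3048 m/s²) = 88.66 ft/s²

88.7 ft/s²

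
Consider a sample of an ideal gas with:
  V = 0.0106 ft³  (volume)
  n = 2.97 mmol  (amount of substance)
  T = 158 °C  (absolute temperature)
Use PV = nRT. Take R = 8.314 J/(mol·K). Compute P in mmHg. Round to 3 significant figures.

266 mmHg

From the ideal-gas law: P = nRT/V.
V = 0.0106 ft³ = 3.002×10^-4 m³; n = 2.97 mmol = 0.002970 mol; T = 158 °C = 431.1 K; R = 8.314 J/(mol·K).
P = 35469 Pa
35469 Pa × (1 mmHg / 133.3 Pa) = 266.0 mmHg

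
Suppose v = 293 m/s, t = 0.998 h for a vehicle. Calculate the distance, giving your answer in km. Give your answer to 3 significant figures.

1050 km

Solving v = d/t for d: d = v·t.
v = 293 m/s; t = 0.998 h = 3593 s.
d = 1.053×10^6 m
1.053×10^6 m × (1 km / 1000 m) = 1053 km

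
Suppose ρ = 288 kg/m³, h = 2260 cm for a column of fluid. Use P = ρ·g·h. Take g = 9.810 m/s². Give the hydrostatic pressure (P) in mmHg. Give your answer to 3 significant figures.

479 mmHg

P is given directly by: P = ρgh.
ρ = 288 kg/m³; h = 2260 cm = 22.60 m; g = 9.810 m/s².
P = 63851 Pa  (the unit combination reduces to kg/(m·s²) = Pa)
63851 Pa × (1 mmHg / 133.3 Pa) = 478.9 mmHg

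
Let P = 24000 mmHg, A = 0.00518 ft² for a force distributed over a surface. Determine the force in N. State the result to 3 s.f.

Rearranging P = F/A for F: F = P·A.
P = 24000 mmHg = 3.200×10^6 Pa; A = 0.00518 ft² = 4.812×10^-4 m².
F = 1540 N

1540 N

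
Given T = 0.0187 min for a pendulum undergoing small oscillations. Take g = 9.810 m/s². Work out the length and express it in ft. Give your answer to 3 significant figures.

1.03 ft

Solving T = 2π√(L/g) for L: L = g·(T/2π)².
T = 0.0187 min = 1.122 s; g = 9.810 m/s².
L = 0.3128 m
0.3128 m × (1 ft / 0.3048 m) = 1.026 ft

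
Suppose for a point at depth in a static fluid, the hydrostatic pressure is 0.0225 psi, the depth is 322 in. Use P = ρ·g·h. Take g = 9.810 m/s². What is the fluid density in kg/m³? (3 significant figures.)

Rearranging P = ρ·g·h for ρ: ρ = P/(g·h).
P = 0.0225 psi = 155.1 Pa; h = 322 in = 8.179 m; g = 9.810 m/s².
ρ = 1.933 kg/m³

1.93 kg/m³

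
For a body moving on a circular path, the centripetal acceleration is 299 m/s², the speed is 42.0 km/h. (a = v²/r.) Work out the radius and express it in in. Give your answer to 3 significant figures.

Solving a = v²/r for r: r = v²/a.
a = 299 m/s²; v = 42.0 km/h = 11.67 m/s.
r = 0.4552 m
0.4552 m × (1 in / 0.02540 m) = 17.92 in

17.9 in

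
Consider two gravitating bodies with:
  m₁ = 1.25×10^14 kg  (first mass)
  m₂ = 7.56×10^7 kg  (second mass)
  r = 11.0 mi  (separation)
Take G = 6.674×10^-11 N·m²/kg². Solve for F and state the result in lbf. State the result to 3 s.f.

452 lbf

F is given directly by: F = Gm₁m₂/r².
m₁ = 1.25×10^14 kg; m₂ = 7.56×10^7 kg; r = 11.0 mi = 17703 m; G = 6.674×10^-11 N·m²/kg².
F = 2012 N  (the unit combination reduces to kg·m/s² = N)
2012 N × (1 lbf / 4.448 N) = 452.4 lbf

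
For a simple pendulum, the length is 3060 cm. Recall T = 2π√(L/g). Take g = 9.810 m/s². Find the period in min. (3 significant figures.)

Directly: T = 2π√(L/g).
L = 3060 cm = 30.60 m; g = 9.810 m/s².
T = 11.10 s
11.10 s × (1 min / 60.00 s) = 0.1850 min

0.185 min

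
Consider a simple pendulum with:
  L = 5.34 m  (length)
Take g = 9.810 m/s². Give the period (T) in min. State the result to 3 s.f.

0.0773 min

Directly: T = 2π√(L/g).
L = 5.34 m; g = 9.810 m/s².
T = 4.636 s
4.636 s × (1 min / 60.00 s) = 0.07726 min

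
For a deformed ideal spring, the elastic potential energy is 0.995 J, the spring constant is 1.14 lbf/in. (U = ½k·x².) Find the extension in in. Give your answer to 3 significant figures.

3.93 in

Rearranging: x = √(2U/k).
U = 0.995 J; k = 1.14 lbf/in = 199.6 N/m.
x = 0.09984 m
0.09984 m × (1 in / 0.02540 m) = 3.931 in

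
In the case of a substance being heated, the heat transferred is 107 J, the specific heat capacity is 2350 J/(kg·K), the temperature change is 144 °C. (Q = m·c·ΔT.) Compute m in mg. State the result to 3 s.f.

Solving Q = m·c·ΔT for m: m = Q/(c·ΔT).
Q = 107 J; c = 2350 J/(kg·K); ΔT = 144 °C = 144.0 K.
m = 3.162×10^-4 kg
3.162×10^-4 kg × (1 mg / 1.000×10^-6 kg) = 316.2 mg

316 mg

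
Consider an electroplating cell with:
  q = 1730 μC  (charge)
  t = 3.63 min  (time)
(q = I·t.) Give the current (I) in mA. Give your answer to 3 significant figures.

Rearranging q = I·t for I: I = q/t.
q = 1730 μC = 0.001730 C; t = 3.63 min = 217.8 s.
I = 7.943×10^-6 A
7.943×10^-6 A × (1 mA / 0.001000 A) = 0.007943 mA

0.00794 mA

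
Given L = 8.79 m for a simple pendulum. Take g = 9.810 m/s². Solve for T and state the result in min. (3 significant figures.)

T is given directly by: T = 2π√(L/g).
L = 8.79 m; g = 9.810 m/s².
T = 5.948 s
5.948 s × (1 min / 60.00 s) = 0.09913 min

0.0991 min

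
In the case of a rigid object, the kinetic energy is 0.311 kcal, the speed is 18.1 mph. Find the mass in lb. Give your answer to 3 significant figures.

87.6 lb

Solving KE = ½mv² for m: m = 2·KE/v².
KE = 0.311 kcal = 1301 J; v = 18.1 mph = 8.091 m/s.
m = 39.75 kg
39.75 kg × (1 lb / 0.4536 kg) = 87.63 lb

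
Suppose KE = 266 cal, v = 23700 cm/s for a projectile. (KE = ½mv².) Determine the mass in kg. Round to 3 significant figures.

Rearranging: m = 2·KE/v².
KE = 266 cal = 1113 J; v = 23700 cm/s = 237.0 m/s.
m = 0.03963 kg

0.0396 kg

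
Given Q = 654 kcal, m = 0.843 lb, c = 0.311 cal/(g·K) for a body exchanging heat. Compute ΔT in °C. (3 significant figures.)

5500 °C

Rearranging: ΔT = Q/(m·c).
Q = 654 kcal = 2.736×10^6 J; m = 0.843 lb = 0.3824 kg; c = 0.311 cal/(g·K) = 1301 J/(kg·K).
ΔT = 5500 K
Since 1 °C = 1 K, 5500 °C.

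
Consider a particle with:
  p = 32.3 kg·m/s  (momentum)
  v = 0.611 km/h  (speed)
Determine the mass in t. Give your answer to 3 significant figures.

Solving p = m·v for m: m = p/v.
p = 32.3 kg·m/s; v = 0.611 km/h = 0.1697 m/s.
m = 190.3 kg
190.3 kg × (1 t / 1000 kg) = 0.1903 t

0.190 t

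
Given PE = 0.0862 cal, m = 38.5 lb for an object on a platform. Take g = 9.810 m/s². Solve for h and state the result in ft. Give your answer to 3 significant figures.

Rearranging: h = PE/(m·g).
PE = 0.0862 cal = 0.3607 J; m = 38.5 lb = 17.46 kg; g = 9.810 m/s².
h = 0.002105 m
0.002105 m × (1 ft / 0.3048 m) = 0.006907 ft

0.00691 ft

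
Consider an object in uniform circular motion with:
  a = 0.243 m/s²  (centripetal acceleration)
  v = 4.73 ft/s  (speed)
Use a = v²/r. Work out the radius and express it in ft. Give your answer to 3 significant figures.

Solving a = v²/r for r: r = v²/a.
a = 0.243 m/s²; v = 4.73 ft/s = 1.442 m/s.
r = 8.554 m
8.554 m × (1 ft / 0.3048 m) = 28.06 ft

28.1 ft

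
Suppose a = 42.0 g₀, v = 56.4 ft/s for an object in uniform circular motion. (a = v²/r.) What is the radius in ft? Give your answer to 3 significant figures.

Rearranging: r = v²/a.
a = 42.0 g₀ = 411.9 m/s²; v = 56.4 ft/s = 17.19 m/s.
r = 0.7175 m
0.7175 m × (1 ft / 0.3048 m) = 2.354 ft

2.35 ft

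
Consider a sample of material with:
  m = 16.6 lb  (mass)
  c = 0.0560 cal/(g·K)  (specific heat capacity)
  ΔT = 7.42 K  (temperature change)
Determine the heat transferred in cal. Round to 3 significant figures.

Q is given directly by: Q = mcΔT.
m = 16.6 lb = 7.530 kg; c = 0.0560 cal/(g·K) = 234.3 J/(kg·K); ΔT = 7.42 K.
Q = 13091 J
13091 J × (1 cal / 4.184 J) = 3129 cal

3130 cal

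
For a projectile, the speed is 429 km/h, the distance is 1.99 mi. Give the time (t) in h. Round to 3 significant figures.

Rearranging v = d/t for t: t = d/v.
v = 429 km/h = 119.2 m/s; d = 1.99 mi = 3203 m.
t = 26.87 s
26.87 s × (1 h / 3600 s) = 0.007465 h

0.00747 h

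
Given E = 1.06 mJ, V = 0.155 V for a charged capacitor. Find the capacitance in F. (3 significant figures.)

Rearranging E = ½C·V² for C: C = 2E/V².
E = 1.06 mJ = 0.001060 J; V = 0.155 V.
C = 0.08824 F

0.0882 F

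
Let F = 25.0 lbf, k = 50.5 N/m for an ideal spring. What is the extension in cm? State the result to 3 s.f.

220 cm

From Hooke's law: x = F/k.
F = 25.0 lbf = 111.2 N; k = 50.5 N/m.
x = 2.202 m
2.202 m × (1 cm / 0.01000 m) = 220.2 cm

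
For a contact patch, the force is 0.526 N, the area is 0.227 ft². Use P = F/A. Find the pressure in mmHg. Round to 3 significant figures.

0.187 mmHg

Directly: P = F/A.
F = 0.526 N; A = 0.227 ft² = 0.02109 m².
P = 24.94 Pa
24.94 Pa × (1 mmHg / 133.3 Pa) = 0.1871 mmHg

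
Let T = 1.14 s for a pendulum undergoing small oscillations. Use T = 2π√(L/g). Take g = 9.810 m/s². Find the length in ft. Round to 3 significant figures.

1.06 ft

Rearranging: L = g·(T/2π)².
T = 1.14 s; g = 9.810 m/s².
L = 0.3229 m
0.3229 m × (1 ft / 0.3048 m) = 1.060 ft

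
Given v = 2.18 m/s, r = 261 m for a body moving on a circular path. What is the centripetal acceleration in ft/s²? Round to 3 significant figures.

0.0597 ft/s²

Directly: a = v²/r.
v = 2.18 m/s; r = 261 m.
a = 0.01821 m/s²
0.01821 m/s² × (1 ft/s² / 0.3048 m/s²) = 0.05974 ft/s²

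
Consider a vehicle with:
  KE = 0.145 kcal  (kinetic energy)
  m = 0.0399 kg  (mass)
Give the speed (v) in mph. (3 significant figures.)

Rearranging: v = √(2·KE/m).
KE = 0.145 kcal = 606.7 J; m = 0.0399 kg.
v = 174.4 m/s
174.4 m/s × (1 mph / 0.4470 m/s) = 390.1 mph

390 mph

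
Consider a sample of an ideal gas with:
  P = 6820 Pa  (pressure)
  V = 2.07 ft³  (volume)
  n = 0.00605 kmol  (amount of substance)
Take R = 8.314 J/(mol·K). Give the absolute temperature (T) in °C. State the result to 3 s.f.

-265 °C

Rearranging PV = nRT for T: T = PV/(nR).
P = 6820 Pa; V = 2.07 ft³ = 0.05862 m³; n = 0.00605 kmol = 6.050 mol; R = 8.314 J/(mol·K).
T = 7.948 K
7.948 K − 273.15 = -265.2 °C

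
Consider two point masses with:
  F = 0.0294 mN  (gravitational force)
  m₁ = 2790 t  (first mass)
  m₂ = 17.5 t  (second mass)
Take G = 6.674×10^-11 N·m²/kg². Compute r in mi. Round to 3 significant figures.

From Newton's law of gravitation: r = √(G·m₁m₂/F).
F = 0.0294 mN = 2.940×10^-5 N; m₁ = 2790 t = 2.790×10^6 kg; m₂ = 17.5 t = 17500 kg; G = 6.674×10^-11 N·m²/kg².
r = 332.9 m
332.9 m × (1 mi / 1609 m) = 0.2069 mi

0.207 mi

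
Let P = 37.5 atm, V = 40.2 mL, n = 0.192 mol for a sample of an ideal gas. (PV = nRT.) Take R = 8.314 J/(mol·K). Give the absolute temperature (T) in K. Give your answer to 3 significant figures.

Rearranging PV = nRT for T: T = PV/(nR).
P = 37.5 atm = 3.800×10^6 Pa; V = 40.2 mL = 4.020×10^-5 m³; n = 0.192 mol; R = 8.314 J/(mol·K).
T = 95.69 K

95.7 K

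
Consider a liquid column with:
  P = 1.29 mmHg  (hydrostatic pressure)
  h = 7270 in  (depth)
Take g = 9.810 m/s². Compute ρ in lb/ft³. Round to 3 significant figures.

Rearranging: ρ = P/(g·h).
P = 1.29 mmHg = 172.0 Pa; h = 7270 in = 184.7 m; g = 9.810 m/s².
ρ = 0.09494 kg/m³
0.09494 kg/m³ × (1 lb/ft³ / 16.02 kg/m³) = 0.005927 lb/ft³

0.00593 lb/ft³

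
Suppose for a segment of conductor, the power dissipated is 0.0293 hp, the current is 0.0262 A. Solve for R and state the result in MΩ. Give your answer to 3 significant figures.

Rearranging P = I²R for R: R = P/I².
P = 0.0293 hp = 21.85 W; I = 0.0262 A.
R = 31829 Ω
31829 Ω × (1 MΩ / 1.000×10^6 Ω) = 0.03183 MΩ

0.0318 MΩ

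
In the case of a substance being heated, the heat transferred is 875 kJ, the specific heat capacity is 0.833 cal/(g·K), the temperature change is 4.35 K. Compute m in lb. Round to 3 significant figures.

127 lb

Rearranging Q = m·c·ΔT for m: m = Q/(c·ΔT).
Q = 875 kJ = 8.750×10^5 J; c = 0.833 cal/(g·K) = 3485 J/(kg·K); ΔT = 4.35 K.
m = 57.71 kg
57.71 kg × (1 lb / 0.4536 kg) = 127.2 lb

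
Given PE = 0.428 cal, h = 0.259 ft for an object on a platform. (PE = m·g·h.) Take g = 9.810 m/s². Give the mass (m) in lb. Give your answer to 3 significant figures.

5.10 lb

Solving PE = m·g·h for m: m = PE/(g·h).
PE = 0.428 cal = 1.791 J; h = 0.259 ft = 0.07894 m; g = 9.810 m/s².
m = 2.312 kg
2.312 kg × (1 lb / 0.4536 kg) = 5.098 lb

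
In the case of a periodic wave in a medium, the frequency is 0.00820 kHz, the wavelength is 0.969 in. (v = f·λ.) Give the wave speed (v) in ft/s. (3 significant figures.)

v is given directly by: v = fλ.
f = 0.00820 kHz = 8.200 Hz; λ = 0.969 in = 0.02461 m.
v = 0.2018 m/s
0.2018 m/s × (1 ft/s / 0.3048 m/s) = 0.6622 ft/s

0.662 ft/s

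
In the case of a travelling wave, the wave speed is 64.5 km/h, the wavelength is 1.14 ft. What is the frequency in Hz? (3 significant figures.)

Rearranging v = f·λ for f: f = v/λ.
v = 64.5 km/h = 17.92 m/s; λ = 1.14 ft = 0.3475 m.
f = 51.56 Hz

51.6 Hz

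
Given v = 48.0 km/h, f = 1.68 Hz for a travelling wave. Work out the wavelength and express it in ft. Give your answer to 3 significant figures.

Solving v = f·λ for λ: λ = v/f.
v = 48.0 km/h = 13.33 m/s; f = 1.68 Hz.
λ = 7.937 m
7.937 m × (1 ft / 0.3048 m) = 26.04 ft

26.0 ft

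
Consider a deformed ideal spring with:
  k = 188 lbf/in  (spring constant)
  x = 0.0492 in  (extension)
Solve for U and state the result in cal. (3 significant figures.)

U is given directly by: U = ½kx².
k = 188 lbf/in = 32924 N/m; x = 0.0492 in = 0.001250 m.
U = 0.02571 J  (the unit combination reduces to kg·m²/s² = J)
0.02571 J × (1 cal / 4.184 J) = 0.006144 cal

0.00614 cal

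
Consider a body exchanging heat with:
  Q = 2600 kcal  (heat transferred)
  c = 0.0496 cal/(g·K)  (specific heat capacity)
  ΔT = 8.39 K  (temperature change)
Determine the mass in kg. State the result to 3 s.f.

6250 kg

Solving Q = m·c·ΔT for m: m = Q/(c·ΔT).
Q = 2600 kcal = 1.088×10^7 J; c = 0.0496 cal/(g·K) = 207.5 J/(kg·K); ΔT = 8.39 K.
m = 6248 kg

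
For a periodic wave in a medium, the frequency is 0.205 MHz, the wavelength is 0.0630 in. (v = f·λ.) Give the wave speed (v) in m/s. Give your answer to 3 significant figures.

328 m/s

v is given directly by: v = fλ.
f = 0.205 MHz = 2.050×10^5 Hz; λ = 0.0630 in = 0.001600 m.
v = 328.0 m/s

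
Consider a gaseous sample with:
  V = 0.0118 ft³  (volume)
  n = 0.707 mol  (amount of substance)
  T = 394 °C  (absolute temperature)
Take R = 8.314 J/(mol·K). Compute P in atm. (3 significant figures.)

116 atm

From the ideal-gas law: P = nRT/V.
V = 0.0118 ft³ = 3.341×10^-4 m³; n = 0.707 mol; T = 394 °C = 667.1 K; R = 8.314 J/(mol·K).
P = 1.174×10^7 Pa
1.174×10^7 Pa × (1 atm / 1.013×10^5 Pa) = 115.8 atm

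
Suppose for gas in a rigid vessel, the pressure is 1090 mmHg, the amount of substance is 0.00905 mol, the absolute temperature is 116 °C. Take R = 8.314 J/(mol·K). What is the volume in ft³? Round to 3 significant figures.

Rearranging: V = nRT/P.
P = 1090 mmHg = 1.453×10^5 Pa; n = 0.00905 mol; T = 116 °C = 389.1 K; R = 8.314 J/(mol·K).
V = 2.015×10^-4 m³
2.015×10^-4 m³ × (1 ft³ / 0.02832 m³) = 0.007115 ft³

0.00712 ft³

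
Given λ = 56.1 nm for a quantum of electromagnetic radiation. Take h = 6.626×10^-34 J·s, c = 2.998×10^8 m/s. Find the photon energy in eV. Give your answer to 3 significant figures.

Directly: E = hc/λ.
λ = 56.1 nm = 5.610×10^-8 m; h = 6.626×10^-34 J·s; c = 2.998×10^8 m/s.
E = 3.541×10^-18 J  (the unit combination reduces to kg·m²/s² = J)
3.541×10^-18 J × (1 eV / 1.602×10^-19 J) = 22.10 eV

22.1 eV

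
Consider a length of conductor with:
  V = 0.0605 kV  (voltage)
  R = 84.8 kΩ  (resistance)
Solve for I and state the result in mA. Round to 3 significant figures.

0.713 mA

From Ohm's law: I = V/R.
V = 0.0605 kV = 60.50 V; R = 84.8 kΩ = 84800 Ω.
I = 7.134×10^-4 A
7.134×10^-4 A × (1 mA / 0.001000 A) = 0.7134 mA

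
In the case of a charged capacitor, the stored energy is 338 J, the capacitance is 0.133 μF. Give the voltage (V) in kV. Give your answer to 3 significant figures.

Solving E = ½C·V² for V: V = √(2E/C).
E = 338 J; C = 0.133 μF = 1.330×10^-7 F.
V = 71293 V
71293 V × (1 kV / 1000 V) = 71.29 kV

71.3 kV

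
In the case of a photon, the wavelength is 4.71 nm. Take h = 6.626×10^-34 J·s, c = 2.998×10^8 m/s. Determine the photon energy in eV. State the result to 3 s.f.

E is given directly by: E = hc/λ.
λ = 4.71 nm = 4.710×10^-9 m; h = 6.626×10^-34 J·s; c = 2.998×10^8 m/s.
E = 4.218×10^-17 J
4.218×10^-17 J × (1 eV / 1.602×10^-19 J) = 263.2 eV

263 eV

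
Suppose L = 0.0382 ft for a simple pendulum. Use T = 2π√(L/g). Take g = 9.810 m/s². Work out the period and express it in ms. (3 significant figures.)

Directly: T = 2π√(L/g).
L = 0.0382 ft = 0.01164 m; g = 9.810 m/s².
T = 0.2165 s
0.2165 s × (1 ms / 0.001000 s) = 216.5 ms

216 ms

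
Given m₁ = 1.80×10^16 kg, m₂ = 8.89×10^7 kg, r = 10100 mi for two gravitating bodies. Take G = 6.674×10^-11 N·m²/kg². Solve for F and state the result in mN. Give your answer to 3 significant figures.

From Newton's law of gravitation: F = Gm₁m₂/r².
m₁ = 1.80×10^16 kg; m₂ = 8.89×10^7 kg; r = 10100 mi = 1.625×10^7 m; G = 6.674×10^-11 N·m²/kg².
F = 0.4042 N
0.4042 N × (1 mN / 0.001000 N) = 404.2 mN

404 mN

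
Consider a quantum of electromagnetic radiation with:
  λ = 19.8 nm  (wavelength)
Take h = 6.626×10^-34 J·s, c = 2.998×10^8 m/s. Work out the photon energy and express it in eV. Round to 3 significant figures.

62.6 eV

Directly: E = hc/λ.
λ = 19.8 nm = 1.980×10^-8 m; h = 6.626×10^-34 J·s; c = 2.998×10^8 m/s.
E = 1.003×10^-17 J
1.003×10^-17 J × (1 eV / 1.602×10^-19 J) = 62.62 eV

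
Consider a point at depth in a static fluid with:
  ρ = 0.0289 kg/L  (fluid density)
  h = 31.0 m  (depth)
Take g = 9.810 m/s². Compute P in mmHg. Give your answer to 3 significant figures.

65.9 mmHg

Directly: P = ρgh.
ρ = 0.0289 kg/L = 28.90 kg/m³; h = 31.0 m; g = 9.810 m/s².
P = 8789 Pa
8789 Pa × (1 mmHg / 133.3 Pa) = 65.92 mmHg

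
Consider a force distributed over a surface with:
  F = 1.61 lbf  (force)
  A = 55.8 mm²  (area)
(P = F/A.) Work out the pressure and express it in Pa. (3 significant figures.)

Directly: P = F/A.
F = 1.61 lbf = 7.162 N; A = 55.8 mm² = 5.580×10^-5 m².
P = 1.283×10^5 Pa  (the unit combination reduces to kg/(m·s²) = Pa)

1.28×10^5 Pa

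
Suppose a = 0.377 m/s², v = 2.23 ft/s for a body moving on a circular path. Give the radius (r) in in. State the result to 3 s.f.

Solving a = v²/r for r: r = v²/a.
a = 0.377 m/s²; v = 2.23 ft/s = 0.6797 m/s.
r = 1.225 m
1.225 m × (1 in / 0.02540 m) = 48.25 in

48.2 in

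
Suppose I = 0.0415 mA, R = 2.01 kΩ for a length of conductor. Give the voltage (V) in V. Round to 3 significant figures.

0.0834 V

From Ohm's law: V = IR.
I = 0.0415 mA = 4.150×10^-5 A; R = 2.01 kΩ = 2010 Ω.
V = 0.08342 V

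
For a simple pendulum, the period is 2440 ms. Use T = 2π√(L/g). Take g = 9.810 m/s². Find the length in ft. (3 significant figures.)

Rearranging: L = g·(T/2π)².
T = 2440 ms = 2.440 s; g = 9.810 m/s².
L = 1.479 m
1.479 m × (1 ft / 0.3048 m) = 4.854 ft

4.85 ft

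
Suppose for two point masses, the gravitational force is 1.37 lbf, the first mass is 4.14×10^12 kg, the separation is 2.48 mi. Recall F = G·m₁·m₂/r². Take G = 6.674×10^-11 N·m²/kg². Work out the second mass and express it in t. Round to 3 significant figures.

Rearranging F = G·m₁·m₂/r² for m₂: m₂ = F·r²/(G·m₁).
F = 1.37 lbf = 6.094 N; m₁ = 4.14×10^12 kg; r = 2.48 mi = 3991 m; G = 6.674×10^-11 N·m²/kg².
m₂ = 3.513×10^5 kg
3.513×10^5 kg × (1 t / 1000 kg) = 351.3 t

351 t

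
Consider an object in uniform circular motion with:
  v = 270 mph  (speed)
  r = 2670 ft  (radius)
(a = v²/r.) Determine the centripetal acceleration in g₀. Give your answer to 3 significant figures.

Directly: a = v²/r.
v = 270 mph = 120.7 m/s; r = 2670 ft = 813.8 m.
a = 17.90 m/s²
17.90 m/s² × (1 g₀ / 9.807 m/s²) = 1.825 g₀

1.83 g₀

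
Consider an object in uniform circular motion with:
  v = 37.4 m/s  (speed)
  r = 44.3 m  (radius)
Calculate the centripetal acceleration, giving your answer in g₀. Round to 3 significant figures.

3.22 g₀

a is given directly by: a = v²/r.
v = 37.4 m/s; r = 44.3 m.
a = 31.57 m/s²
31.57 m/s² × (1 g₀ / 9.807 m/s²) = 3.220 g₀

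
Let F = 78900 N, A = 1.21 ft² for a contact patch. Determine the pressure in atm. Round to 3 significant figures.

P is given directly by: P = F/A.
F = 78900 N; A = 1.21 ft² = 0.1124 m².
P = 7.019×10^5 Pa
7.019×10^5 Pa × (1 atm / 1.013×10^5 Pa) = 6.927 atm

6.93 atm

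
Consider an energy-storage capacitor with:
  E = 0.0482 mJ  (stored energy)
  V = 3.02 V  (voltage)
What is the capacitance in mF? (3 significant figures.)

0.0106 mF

Rearranging E = ½C·V² for C: C = 2E/V².
E = 0.0482 mJ = 4.820×10^-5 J; V = 3.02 V.
C = 1.057×10^-5 F
1.057×10^-5 F × (1 mF / 0.001000 F) = 0.01057 mF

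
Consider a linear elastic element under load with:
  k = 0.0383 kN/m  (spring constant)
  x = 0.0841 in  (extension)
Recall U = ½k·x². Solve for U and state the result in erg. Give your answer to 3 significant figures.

874 erg

U is given directly by: U = ½kx².
k = 0.0383 kN/m = 38.30 N/m; x = 0.0841 in = 0.002136 m.
U = 8.738×10^-5 J
8.738×10^-5 J × (1 erg / 1.000×10^-7 J) = 873.8 erg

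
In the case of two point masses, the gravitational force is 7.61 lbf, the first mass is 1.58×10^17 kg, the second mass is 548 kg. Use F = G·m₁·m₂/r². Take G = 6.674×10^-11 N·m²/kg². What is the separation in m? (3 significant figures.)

13100 m

From Newton's law of gravitation: r = √(G·m₁m₂/F).
F = 7.61 lbf = 33.85 N; m₁ = 1.58×10^17 kg; m₂ = 548 kg; G = 6.674×10^-11 N·m²/kg².
r = 13066 m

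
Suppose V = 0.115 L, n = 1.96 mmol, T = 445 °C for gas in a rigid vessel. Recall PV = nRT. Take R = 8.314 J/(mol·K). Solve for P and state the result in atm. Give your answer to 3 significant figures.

1.00 atm

From the ideal-gas law: P = nRT/V.
V = 0.115 L = 1.150×10^-4 m³; n = 1.96 mmol = 0.001960 mol; T = 445 °C = 718.1 K; R = 8.314 J/(mol·K).
P = 1.018×10^5 Pa
1.018×10^5 Pa × (1 atm / 1.013×10^5 Pa) = 1.004 atm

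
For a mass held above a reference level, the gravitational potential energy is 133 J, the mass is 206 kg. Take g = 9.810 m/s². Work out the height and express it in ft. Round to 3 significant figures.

0.216 ft

Solving PE = m·g·h for h: h = PE/(m·g).
PE = 133 J; m = 206 kg; g = 9.810 m/s².
h = 0.06581 m
0.06581 m × (1 ft / 0.3048 m) = 0.2159 ft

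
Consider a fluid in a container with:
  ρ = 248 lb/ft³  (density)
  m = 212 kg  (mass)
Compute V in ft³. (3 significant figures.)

1.88 ft³

Rearranging ρ = m/V for V: V = m/ρ.
ρ = 248 lb/ft³ = 3973 kg/m³; m = 212 kg.
V = 0.05337 m³
0.05337 m³ × (1 ft³ / 0.02832 m³) = 1.885 ft³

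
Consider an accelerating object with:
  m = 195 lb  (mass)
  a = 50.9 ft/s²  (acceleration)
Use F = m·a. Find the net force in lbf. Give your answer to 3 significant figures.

From Newton's second law: F = m·a.
m = 195 lb = 88.45 kg; a = 50.9 ft/s² = 15.51 m/s².
F = 1372 N  (the unit combination reduces to kg·m/s² = N)
1372 N × (1 lbf / 4.448 N) = 308.5 lbf

308 lbf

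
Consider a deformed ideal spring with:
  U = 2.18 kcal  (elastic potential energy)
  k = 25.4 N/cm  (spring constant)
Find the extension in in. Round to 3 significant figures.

106 in

Rearranging U = ½k·x² for x: x = √(2U/k).
U = 2.18 kcal = 9121 J; k = 25.4 N/cm = 2540 N/m.
x = 2.680 m
2.680 m × (1 in / 0.02540 m) = 105.5 in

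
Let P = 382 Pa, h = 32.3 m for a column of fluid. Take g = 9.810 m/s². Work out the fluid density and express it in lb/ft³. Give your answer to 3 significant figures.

0.0753 lb/ft³

Rearranging: ρ = P/(g·h).
P = 382 Pa; h = 32.3 m; g = 9.810 m/s².
ρ = 1.206 kg/m³
1.206 kg/m³ × (1 lb/ft³ / 16.02 kg/m³) = 0.07526 lb/ft³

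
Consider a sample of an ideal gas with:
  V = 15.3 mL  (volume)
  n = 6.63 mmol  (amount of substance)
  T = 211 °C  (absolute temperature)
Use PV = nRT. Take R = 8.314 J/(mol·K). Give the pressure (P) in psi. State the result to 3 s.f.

253 psi

Directly: P = nRT/V.
V = 15.3 mL = 1.530×10^-5 m³; n = 6.63 mmol = 0.006630 mol; T = 211 °C = 484.1 K; R = 8.314 J/(mol·K).
P = 1.744×10^6 Pa  (the unit combination reduces to kg/(m·s²) = Pa)
1.744×10^6 Pa × (1 psi / 6895 Pa) = 253.0 psi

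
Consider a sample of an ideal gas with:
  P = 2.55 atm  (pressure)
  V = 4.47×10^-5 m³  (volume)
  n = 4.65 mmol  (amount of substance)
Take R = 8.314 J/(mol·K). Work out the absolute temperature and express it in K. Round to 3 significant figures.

299 K

From the ideal-gas law: T = PV/(nR).
P = 2.55 atm = 2.584×10^5 Pa; V = 4.47×10^-5 m³; n = 4.65 mmol = 0.004650 mol; R = 8.314 J/(mol·K).
T = 298.7 K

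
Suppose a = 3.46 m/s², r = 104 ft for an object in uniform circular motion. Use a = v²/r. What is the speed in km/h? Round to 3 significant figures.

37.7 km/h

Rearranging: v = √(a·r).
a = 3.46 m/s²; r = 104 ft = 31.70 m.
v = 10.47 m/s
10.47 m/s × (1 km/h / 0.2778 m/s) = 37.70 km/h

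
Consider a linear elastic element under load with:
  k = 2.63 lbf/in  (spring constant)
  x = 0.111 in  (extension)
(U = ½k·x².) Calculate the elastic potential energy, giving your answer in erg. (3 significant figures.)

18300 erg

U is given directly by: U = ½kx².
k = 2.63 lbf/in = 460.6 N/m; x = 0.111 in = 0.002819 m.
U = 0.001831 J  (the unit combination reduces to kg·m²/s² = J)
0.001831 J × (1 erg / 1.000×10^-7 J) = 18306 erg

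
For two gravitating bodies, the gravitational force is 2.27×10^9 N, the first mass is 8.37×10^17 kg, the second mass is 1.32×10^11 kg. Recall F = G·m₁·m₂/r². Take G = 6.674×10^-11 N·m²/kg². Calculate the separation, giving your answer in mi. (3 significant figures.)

35.4 mi

Rearranging F = G·m₁·m₂/r² for r: r = √(G·m₁m₂/F).
F = 2.27×10^9 N; m₁ = 8.37×10^17 kg; m₂ = 1.32×10^11 kg; G = 6.674×10^-11 N·m²/kg².
r = 56994 m
56994 m × (1 mi / 1609 m) = 35.41 mi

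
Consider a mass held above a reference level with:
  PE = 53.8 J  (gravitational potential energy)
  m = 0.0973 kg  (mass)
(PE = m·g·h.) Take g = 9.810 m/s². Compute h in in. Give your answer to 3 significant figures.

2220 in

Rearranging PE = m·g·h for h: h = PE/(m·g).
PE = 53.8 J; m = 0.0973 kg; g = 9.810 m/s².
h = 56.36 m
56.36 m × (1 in / 0.02540 m) = 2219 in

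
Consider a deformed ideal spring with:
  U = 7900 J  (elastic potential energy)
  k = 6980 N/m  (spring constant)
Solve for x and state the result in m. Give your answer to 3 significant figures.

1.50 m

Rearranging U = ½k·x² for x: x = √(2U/k).
U = 7900 J; k = 6980 N/m.
x = 1.505 m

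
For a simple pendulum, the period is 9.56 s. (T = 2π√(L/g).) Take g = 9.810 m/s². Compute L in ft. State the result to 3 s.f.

74.5 ft

Rearranging T = 2π√(L/g) for L: L = g·(T/2π)².
T = 9.56 s; g = 9.810 m/s².
L = 22.71 m
22.71 m × (1 ft / 0.3048 m) = 74.51 ft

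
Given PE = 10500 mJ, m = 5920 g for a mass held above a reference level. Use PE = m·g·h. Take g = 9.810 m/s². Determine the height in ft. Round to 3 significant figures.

Rearranging PE = m·g·h for h: h = PE/(m·g).
PE = 10500 mJ = 10.50 J; m = 5920 g = 5.920 kg; g = 9.810 m/s².
h = 0.1808 m
0.1808 m × (1 ft / 0.3048 m) = 0.5932 ft

0.593 ft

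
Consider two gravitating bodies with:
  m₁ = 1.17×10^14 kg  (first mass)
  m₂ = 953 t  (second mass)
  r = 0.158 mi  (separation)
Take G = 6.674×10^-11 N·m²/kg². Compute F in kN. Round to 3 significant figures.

115 kN

Directly: F = Gm₁m₂/r².
m₁ = 1.17×10^14 kg; m₂ = 953 t = 9.530×10^5 kg; r = 0.158 mi = 254.3 m; G = 6.674×10^-11 N·m²/kg².
F = 1.151×10^5 N  (the unit combination reduces to kg·m/s² = N)
1.151×10^5 N × (1 kN / 1000 N) = 115.1 kN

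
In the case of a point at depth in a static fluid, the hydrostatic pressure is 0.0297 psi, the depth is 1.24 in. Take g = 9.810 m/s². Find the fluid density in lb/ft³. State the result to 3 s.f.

Solving P = ρ·g·h for ρ: ρ = P/(g·h).
P = 0.0297 psi = 204.8 Pa; h = 1.24 in = 0.03150 m; g = 9.810 m/s².
ρ = 662.8 kg/m³
662.8 kg/m³ × (1 lb/ft³ / 16.02 kg/m³) = 41.37 lb/ft³

41.4 lb/ft³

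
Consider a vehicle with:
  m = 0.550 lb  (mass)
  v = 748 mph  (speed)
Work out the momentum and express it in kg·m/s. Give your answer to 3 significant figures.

83.4 kg·m/s

Directly: p = mv.
m = 0.550 lb = 0.2495 kg; v = 748 mph = 334.4 m/s.
p = 83.42 kg·m/s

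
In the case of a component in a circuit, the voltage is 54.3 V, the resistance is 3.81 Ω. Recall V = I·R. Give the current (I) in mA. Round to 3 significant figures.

From Ohm's law: I = V/R.
V = 54.3 V; R = 3.81 Ω.
I = 14.25 A
14.25 A × (1 mA / 0.001000 A) = 14252 mA

14300 mA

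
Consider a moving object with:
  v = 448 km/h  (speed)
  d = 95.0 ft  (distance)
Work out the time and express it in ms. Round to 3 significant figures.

Solving v = d/t for t: t = d/v.
v = 448 km/h = 124.4 m/s; d = 95.0 ft = 28.96 m.
t = 0.2327 s
0.2327 s × (1 ms / 0.001000 s) = 232.7 ms

233 ms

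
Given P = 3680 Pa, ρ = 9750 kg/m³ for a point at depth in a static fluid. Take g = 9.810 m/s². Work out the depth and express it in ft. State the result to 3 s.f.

Solving P = ρ·g·h for h: h = P/(ρ·g).
P = 3680 Pa; ρ = 9750 kg/m³; g = 9.810 m/s².
h = 0.03847 m
0.03847 m × (1 ft / 0.3048 m) = 0.1262 ft

0.126 ft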